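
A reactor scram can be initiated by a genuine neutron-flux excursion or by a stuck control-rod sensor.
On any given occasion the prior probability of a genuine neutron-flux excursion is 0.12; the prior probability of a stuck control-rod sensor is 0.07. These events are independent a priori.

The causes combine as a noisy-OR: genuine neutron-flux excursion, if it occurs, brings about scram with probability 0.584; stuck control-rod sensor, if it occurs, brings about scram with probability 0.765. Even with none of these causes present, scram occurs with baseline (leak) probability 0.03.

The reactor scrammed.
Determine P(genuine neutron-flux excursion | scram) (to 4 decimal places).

Under noisy-OR, P(scram | causes) = 1 − (1−0.03)·∏(1−qᵢ) over the active causes.
P(scram) = 0.03*0.88*0.93 + 0.77205*0.88*0.07 + 0.59648*0.12*0.93 + 0.905173*0.12*0.07 = 0.024552 + 0.047558 + 0.066567 + 0.007603 = 0.146280
Restricting to configurations with genuine neutron-flux excursion present: 0.066567 + 0.007603 = 0.074170.
P(genuine neutron-flux excursion | scram) = 0.074170 / 0.146280 ≈ 0.5070

P(genuine neutron-flux excursion | scram) ≈ 0.5070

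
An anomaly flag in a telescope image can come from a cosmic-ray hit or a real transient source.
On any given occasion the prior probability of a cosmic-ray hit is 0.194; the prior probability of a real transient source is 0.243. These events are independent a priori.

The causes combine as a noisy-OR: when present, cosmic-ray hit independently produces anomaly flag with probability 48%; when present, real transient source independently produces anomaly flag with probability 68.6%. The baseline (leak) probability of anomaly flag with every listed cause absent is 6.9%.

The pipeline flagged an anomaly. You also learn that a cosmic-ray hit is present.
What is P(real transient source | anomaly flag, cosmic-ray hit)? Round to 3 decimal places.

P(real transient source | anomaly flag, cosmic-ray hit) ≈ 0.345

Under noisy-OR, P(anomaly flag | causes) = 1 − (1−0.069)·∏(1−qᵢ) over the active causes.
Sum P(anomaly flag|·) weighted by the priors over both values of real transient source:
  P(anomaly flag | cosmic-ray hit) = 0.51588*0.757 + 0.847986*0.243
        = 0.390521 + 0.206061 = 0.596582
The terms with real transient source present sum to 0.206061, so
  P(real transient source | anomaly flag, cosmic-ray hit) = 0.206061 / 0.596582 ≈ 0.345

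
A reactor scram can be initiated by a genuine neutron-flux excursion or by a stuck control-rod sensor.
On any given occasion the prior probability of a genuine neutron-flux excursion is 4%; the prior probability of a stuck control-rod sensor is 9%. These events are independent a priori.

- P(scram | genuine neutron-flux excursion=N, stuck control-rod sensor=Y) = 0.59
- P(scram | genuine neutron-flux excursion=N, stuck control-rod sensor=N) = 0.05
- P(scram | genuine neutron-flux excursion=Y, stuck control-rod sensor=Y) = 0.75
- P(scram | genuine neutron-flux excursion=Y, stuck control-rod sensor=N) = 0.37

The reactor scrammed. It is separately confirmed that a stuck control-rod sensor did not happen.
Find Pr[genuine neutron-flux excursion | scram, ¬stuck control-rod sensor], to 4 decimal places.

Pr[genuine neutron-flux excursion | scram, ¬stuck control-rod sensor] ≈ 0.2357

By total probability over both values of genuine neutron-flux excursion:
  P(scram | ¬stuck control-rod sensor) = 0.05*0.96 + 0.37*0.04
        = 0.048000 + 0.014800 = 0.062800
The terms with genuine neutron-flux excursion present sum to 0.014800, so
  P(genuine neutron-flux excursion | scram, ¬stuck control-rod sensor) = 0.014800 / 0.062800 ≈ 0.2357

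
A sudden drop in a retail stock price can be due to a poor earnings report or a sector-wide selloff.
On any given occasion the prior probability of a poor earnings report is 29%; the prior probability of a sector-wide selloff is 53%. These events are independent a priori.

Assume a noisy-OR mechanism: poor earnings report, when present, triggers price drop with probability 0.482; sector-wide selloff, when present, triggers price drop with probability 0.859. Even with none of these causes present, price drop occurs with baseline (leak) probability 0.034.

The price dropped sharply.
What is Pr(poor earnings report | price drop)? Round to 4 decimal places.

Pr(poor earnings report | price drop) ≈ 0.3854

Under noisy-OR, P(price drop | causes) = 1 − (1−0.034)·∏(1−qᵢ) over the active causes.
For the numerator, keep only poor earnings report=true terms: 0.068097 + 0.142856 = 0.210953
Normalizer over all consistent configurations: 0.034·0.71·0.47 + 0.863794·0.71·0.53 + 0.499612·0.29·0.47 + 0.929445·0.29·0.53 = 0.547345
P(poor earnings report | price drop) = 0.210953/0.547345 ≈ 0.3854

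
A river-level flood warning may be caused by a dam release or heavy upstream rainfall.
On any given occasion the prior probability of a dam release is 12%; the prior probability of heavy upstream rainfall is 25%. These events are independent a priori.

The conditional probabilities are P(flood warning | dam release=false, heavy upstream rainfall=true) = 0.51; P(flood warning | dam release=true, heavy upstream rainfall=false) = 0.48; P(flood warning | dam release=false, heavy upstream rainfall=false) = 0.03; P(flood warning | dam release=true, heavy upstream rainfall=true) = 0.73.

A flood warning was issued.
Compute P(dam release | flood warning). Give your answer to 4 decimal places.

P(dam release | flood warning) ≈ 0.3303

Numerator (weight on configurations with dam release): 0.043200 + 0.021900 = 0.065100
Denominator P(flood warning): 0.03*0.88*0.75 + 0.51*0.88*0.25 + 0.48*0.12*0.75 + 0.73*0.12*0.25 = 0.197100
P(dam release | flood warning) = 0.065100/0.197100 ≈ 0.3303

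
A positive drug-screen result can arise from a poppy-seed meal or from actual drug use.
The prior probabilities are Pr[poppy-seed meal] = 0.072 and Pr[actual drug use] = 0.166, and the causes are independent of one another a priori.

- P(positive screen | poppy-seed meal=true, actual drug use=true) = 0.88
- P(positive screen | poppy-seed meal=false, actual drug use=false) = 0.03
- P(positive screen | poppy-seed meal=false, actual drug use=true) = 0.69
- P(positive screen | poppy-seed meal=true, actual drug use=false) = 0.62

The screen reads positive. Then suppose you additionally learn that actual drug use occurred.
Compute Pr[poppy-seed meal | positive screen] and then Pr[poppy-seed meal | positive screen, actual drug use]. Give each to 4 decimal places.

Enumerate the 4 (poppy-seed meal, actual drug use) configurations and weight by the priors:
  P(positive screen) = 0.03*0.928*0.834 + 0.69*0.928*0.166 + 0.62*0.072*0.834 + 0.88*0.072*0.166
        = 0.023219 + 0.106293 + 0.037230 + 0.010518 = 0.177260
The terms with poppy-seed meal present sum to 0.047748, so
  P(poppy-seed meal | positive screen) = 0.047748 / 0.177260 ≈ 0.2694

Now condition on the additional information:
For the numerator, keep only poppy-seed meal=true terms: 0.88·0.072 = 0.063360
Denominator P(positive screen | actual drug use): 0.69·0.928 + 0.88·0.072 = 0.703680
Posterior = 0.063360 / 0.703680 ≈ 0.0900
— actual drug use explains away the evidence for poppy-seed meal.

Pr[poppy-seed meal | positive screen] ≈ 0.2694; Pr[poppy-seed meal | positive screen, actual drug use] ≈ 0.0900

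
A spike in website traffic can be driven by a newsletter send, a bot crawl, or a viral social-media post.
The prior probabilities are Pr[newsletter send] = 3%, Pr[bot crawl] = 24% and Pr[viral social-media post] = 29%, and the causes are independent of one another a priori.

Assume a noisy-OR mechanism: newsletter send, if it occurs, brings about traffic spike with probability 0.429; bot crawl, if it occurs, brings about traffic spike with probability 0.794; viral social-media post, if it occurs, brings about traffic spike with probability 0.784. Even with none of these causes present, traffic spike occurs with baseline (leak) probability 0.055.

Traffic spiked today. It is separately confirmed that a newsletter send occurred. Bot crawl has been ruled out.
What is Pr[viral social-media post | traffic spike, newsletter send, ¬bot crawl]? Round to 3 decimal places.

Pr[viral social-media post | traffic spike, newsletter send, ¬bot crawl] ≈ 0.439

Under noisy-OR, P(traffic spike | causes) = 1 − (1−0.055)·∏(1−qᵢ) over the active causes.
Weight on viral social-media post=true, given the evidence: 0.883447·0.29 = 0.256200
Denominator P(traffic spike | newsletter send, ¬bot crawl): 0.460405·0.71 + 0.883447·0.29 = 0.583088
Posterior = 0.256200 / 0.583088 ≈ 0.439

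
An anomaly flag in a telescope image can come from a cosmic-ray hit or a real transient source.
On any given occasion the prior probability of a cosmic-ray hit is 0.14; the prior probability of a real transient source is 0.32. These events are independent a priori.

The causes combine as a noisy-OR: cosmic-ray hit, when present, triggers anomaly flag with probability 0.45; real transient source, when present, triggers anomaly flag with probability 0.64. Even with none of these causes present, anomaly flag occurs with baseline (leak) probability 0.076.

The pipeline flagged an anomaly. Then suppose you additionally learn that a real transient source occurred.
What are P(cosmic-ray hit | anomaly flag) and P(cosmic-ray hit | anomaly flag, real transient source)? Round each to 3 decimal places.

Under noisy-OR, P(anomaly flag | causes) = 1 − (1−0.076)·∏(1−qᵢ) over the active causes.
For the numerator, keep only cosmic-ray hit=true terms: 0.046819 + 0.036604 = 0.083423
The normalizing constant is 0.076×0.86×0.68 + 0.66736×0.86×0.32 + 0.4918×0.14×0.68 + 0.817048×0.14×0.32 = 0.311525
P(cosmic-ray hit | anomaly flag) = 0.083423/0.311525 ≈ 0.268

Now also conditioning on real transient source=true:
P(anomaly flag | real transient source) = 0.66736*0.86 + 0.817048*0.14 = 0.573930 + 0.114387 = 0.688317
The cosmic-ray hit-present share is 0.817048*0.14 = 0.114387.
So P(cosmic-ray hit | anomaly flag, real transient source) = 0.114387/0.688317 ≈ 0.166.
This is intercausal reasoning (explaining away): once real transient source accounts for the anomaly flag, cosmic-ray hit becomes less likely.

P(cosmic-ray hit | anomaly flag) ≈ 0.268; P(cosmic-ray hit | anomaly flag, real transient source) ≈ 0.166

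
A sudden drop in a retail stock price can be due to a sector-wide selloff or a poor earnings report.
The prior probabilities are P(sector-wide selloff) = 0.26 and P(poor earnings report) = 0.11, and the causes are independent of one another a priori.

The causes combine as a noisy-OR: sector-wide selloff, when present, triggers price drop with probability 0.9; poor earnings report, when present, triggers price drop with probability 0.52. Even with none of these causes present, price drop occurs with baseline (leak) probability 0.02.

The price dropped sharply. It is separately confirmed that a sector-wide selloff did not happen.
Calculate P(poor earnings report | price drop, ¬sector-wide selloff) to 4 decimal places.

P(poor earnings report | price drop, ¬sector-wide selloff) ≈ 0.7660

Under noisy-OR, P(price drop | causes) = 1 − (1−0.02)·∏(1−qᵢ) over the active causes.
Enumerate both values of poor earnings report and weight by the priors:
  P(price drop | ¬sector-wide selloff) = 0.02*0.89 + 0.5296*0.11
        = 0.017800 + 0.058256 = 0.076056
Configurations with poor earnings report contribute 0.058256, so
  P(poor earnings report | price drop, ¬sector-wide selloff) = 0.058256 / 0.076056 ≈ 0.7660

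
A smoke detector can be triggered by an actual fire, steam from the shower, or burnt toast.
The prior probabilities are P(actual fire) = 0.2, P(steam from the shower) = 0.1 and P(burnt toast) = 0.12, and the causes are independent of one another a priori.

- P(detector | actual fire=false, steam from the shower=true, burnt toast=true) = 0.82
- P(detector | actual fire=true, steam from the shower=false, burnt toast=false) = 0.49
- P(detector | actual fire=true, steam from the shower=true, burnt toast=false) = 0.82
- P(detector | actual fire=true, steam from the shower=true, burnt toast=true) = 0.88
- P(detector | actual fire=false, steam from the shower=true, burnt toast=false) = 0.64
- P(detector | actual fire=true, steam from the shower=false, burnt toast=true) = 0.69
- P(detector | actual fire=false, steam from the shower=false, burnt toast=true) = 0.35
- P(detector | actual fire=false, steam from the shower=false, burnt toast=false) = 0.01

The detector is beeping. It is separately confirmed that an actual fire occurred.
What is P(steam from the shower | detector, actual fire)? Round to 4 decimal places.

Sum P(detector|·) weighted by the priors over the 4 (steam from the shower, burnt toast) configurations:
  P(detector | actual fire) = 0.49*0.9*0.88 + 0.69*0.9*0.12 + 0.82*0.1*0.88 + 0.88*0.1*0.12
        = 0.388080 + 0.074520 + 0.072160 + 0.010560 = 0.545320
Configurations with steam from the shower contribute 0.082720, so
  P(steam from the shower | detector, actual fire) = 0.082720 / 0.545320 ≈ 0.1517

P(steam from the shower | detector, actual fire) ≈ 0.1517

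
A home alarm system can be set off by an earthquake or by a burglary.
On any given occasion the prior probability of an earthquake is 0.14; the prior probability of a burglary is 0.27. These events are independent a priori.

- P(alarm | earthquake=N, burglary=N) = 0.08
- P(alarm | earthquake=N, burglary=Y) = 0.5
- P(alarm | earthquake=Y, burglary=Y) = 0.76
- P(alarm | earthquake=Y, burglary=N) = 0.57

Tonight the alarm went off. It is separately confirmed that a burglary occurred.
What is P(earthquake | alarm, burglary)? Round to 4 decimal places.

Numerator (weight on configurations with earthquake): 0.76·0.14 = 0.106400
Denominator P(alarm | burglary): 0.5·0.86 + 0.76·0.14 = 0.536400
Posterior = 0.106400 / 0.536400 ≈ 0.1984

P(earthquake | alarm, burglary) ≈ 0.1984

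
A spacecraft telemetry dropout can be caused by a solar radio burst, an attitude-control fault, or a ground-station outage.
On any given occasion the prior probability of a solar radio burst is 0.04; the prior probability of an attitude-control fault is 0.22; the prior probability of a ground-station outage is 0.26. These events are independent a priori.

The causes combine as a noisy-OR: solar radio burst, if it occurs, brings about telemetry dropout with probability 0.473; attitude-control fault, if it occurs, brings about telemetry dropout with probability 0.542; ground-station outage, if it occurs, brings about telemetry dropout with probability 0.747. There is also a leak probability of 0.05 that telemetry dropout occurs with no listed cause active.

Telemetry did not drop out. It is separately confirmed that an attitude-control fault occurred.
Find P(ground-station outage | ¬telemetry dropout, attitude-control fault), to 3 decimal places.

P(ground-station outage | ¬telemetry dropout, attitude-control fault) ≈ 0.082

Under noisy-OR, P(telemetry dropout | causes) = 1 − (1−0.05)·∏(1−qᵢ) over the active causes.
P(¬telemetry dropout | attitude-control fault) = 0.4351*0.96*0.74 + 0.11008*0.96*0.26 + 0.229298*0.04*0.74 + 0.058012*0.04*0.26 = 0.309095 + 0.027476 + 0.006787 + 0.000603 = 0.343961
Of this, 0.028079 comes from 0.027476 + 0.000603 (the ground-station outage=true cases).
P(ground-station outage | ¬telemetry dropout, attitude-control fault) = 0.028079 / 0.343961 ≈ 0.082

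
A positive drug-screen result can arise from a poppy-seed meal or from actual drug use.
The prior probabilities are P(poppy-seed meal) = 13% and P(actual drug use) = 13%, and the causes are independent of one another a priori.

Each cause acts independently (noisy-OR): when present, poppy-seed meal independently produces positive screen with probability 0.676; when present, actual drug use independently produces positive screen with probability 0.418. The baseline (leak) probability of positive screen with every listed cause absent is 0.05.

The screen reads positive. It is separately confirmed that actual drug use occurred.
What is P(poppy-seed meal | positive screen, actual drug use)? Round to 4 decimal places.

P(poppy-seed meal | positive screen, actual drug use) ≈ 0.2153

Under noisy-OR, P(positive screen | causes) = 1 − (1−0.05)·∏(1−qᵢ) over the active causes.
By total probability over both values of poppy-seed meal:
  P(positive screen | actual drug use) = 0.4471×0.87 + 0.82086×0.13
        = 0.388977 + 0.106712 = 0.495689
Configurations with poppy-seed meal contribute 0.106712, so
  P(poppy-seed meal | positive screen, actual drug use) = 0.106712 / 0.495689 ≈ 0.2153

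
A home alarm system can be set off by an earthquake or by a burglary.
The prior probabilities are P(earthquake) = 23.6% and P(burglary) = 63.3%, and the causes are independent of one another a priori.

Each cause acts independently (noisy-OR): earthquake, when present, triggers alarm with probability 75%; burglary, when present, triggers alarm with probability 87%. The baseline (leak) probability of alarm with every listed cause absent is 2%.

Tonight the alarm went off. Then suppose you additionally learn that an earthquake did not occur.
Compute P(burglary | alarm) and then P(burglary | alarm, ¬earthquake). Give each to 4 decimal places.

P(burglary | alarm) ≈ 0.8887; P(burglary | alarm, ¬earthquake) ≈ 0.9869

Under noisy-OR, P(alarm | causes) = 1 − (1−0.02)·∏(1−qᵢ) over the active causes.
Enumerate the 4 (earthquake, burglary) configurations and weight by the priors:
  P(alarm) = 0.02×0.764×0.367 + 0.8726×0.764×0.633 + 0.755×0.236×0.367 + 0.96815×0.236×0.633
        = 0.005608 + 0.422000 + 0.065392 + 0.144630 = 0.637630
Configurations with burglary contribute 0.566630, so
  P(burglary | alarm) = 0.566630 / 0.637630 ≈ 0.8887

Now condition on the additional information:
Numerator (weight on configurations with burglary): 0.8726*0.633 = 0.552356
Denominator P(alarm | ¬earthquake): 0.02*0.367 + 0.8726*0.633 = 0.559696
P(burglary | alarm, ¬earthquake) = 0.552356/0.559696 ≈ 0.9869
With earthquake excluded, burglary must carry more of the explanatory weight for the alarm.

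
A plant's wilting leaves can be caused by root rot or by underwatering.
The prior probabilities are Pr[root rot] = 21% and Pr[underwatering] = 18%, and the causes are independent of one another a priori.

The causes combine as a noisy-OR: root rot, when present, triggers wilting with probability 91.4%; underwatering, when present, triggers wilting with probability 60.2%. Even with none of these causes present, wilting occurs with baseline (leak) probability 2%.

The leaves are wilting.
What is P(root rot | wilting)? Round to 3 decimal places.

P(root rot | wilting) ≈ 0.661

Under noisy-OR, P(wilting | causes) = 1 − (1−0.02)·∏(1−qᵢ) over the active causes.
Weight on root rot=true, given the evidence: 0.157687 + 0.036532 = 0.194219
The normalizing constant is 0.02*0.79*0.82 + 0.60996*0.79*0.18 + 0.91572*0.21*0.82 + 0.966457*0.21*0.18 = 0.293911
Posterior = 0.194219 / 0.293911 ≈ 0.661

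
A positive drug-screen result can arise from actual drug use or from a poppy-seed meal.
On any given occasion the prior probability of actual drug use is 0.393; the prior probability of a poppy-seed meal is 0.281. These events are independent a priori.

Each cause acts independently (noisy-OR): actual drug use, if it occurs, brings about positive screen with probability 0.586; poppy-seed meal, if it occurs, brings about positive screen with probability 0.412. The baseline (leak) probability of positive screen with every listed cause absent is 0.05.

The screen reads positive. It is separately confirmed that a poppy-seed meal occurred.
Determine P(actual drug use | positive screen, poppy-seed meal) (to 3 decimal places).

P(actual drug use | positive screen, poppy-seed meal) ≈ 0.530

Under noisy-OR, P(positive screen | causes) = 1 − (1−0.05)·∏(1−qᵢ) over the active causes.
P(positive screen | poppy-seed meal) = 0.4414*0.607 + 0.76874*0.393 = 0.267930 + 0.302115 = 0.570045
Of this, 0.302115 comes from 0.76874*0.393 (the actual drug use=true cases).
So P(actual drug use | positive screen, poppy-seed meal) = 0.302115/0.570045 ≈ 0.530.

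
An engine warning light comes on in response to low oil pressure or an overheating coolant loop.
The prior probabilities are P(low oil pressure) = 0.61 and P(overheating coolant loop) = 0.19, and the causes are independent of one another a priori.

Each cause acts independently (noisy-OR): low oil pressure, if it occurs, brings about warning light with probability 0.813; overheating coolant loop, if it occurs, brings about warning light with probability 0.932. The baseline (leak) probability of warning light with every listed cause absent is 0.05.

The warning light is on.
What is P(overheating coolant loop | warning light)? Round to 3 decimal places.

Under noisy-OR, P(warning light | causes) = 1 − (1−0.05)·∏(1−qᵢ) over the active causes.
Numerator (weight on configurations with overheating coolant loop): 0.069313 + 0.114500 = 0.183813
Normalizer over all consistent configurations: 0.05*0.39*0.81 + 0.9354*0.39*0.19 + 0.82235*0.61*0.81 + 0.98792*0.61*0.19 = 0.605931
Posterior = 0.183813 / 0.605931 ≈ 0.303

P(overheating coolant loop | warning light) ≈ 0.303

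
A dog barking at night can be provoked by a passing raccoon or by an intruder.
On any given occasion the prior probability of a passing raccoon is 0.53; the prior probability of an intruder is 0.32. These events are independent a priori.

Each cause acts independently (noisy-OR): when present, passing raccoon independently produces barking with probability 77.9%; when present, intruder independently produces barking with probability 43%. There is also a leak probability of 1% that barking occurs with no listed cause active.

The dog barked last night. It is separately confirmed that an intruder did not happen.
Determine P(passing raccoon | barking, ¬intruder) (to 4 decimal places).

P(passing raccoon | barking, ¬intruder) ≈ 0.9888

Under noisy-OR, P(barking | causes) = 1 − (1−0.01)·∏(1−qᵢ) over the active causes.
Numerator (weight on configurations with passing raccoon): 0.78121×0.53 = 0.414041
The normalizing constant is 0.01×0.47 + 0.78121×0.53 = 0.418741
P(passing raccoon | barking, ¬intruder) = 0.414041/0.418741 ≈ 0.9888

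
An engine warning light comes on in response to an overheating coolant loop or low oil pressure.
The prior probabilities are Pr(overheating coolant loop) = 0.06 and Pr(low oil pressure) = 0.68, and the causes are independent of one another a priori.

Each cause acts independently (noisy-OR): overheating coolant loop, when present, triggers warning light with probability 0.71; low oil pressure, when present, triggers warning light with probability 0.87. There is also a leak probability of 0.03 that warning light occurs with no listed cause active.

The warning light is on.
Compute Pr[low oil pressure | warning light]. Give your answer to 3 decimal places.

Pr[low oil pressure | warning light] ≈ 0.963

Under noisy-OR, P(warning light | causes) = 1 − (1−0.03)·∏(1−qᵢ) over the active causes.
Sum P(warning light|·) weighted by the priors over the 4 (overheating coolant loop, low oil pressure) configurations:
  P(warning light) = 0.03*0.94*0.32 + 0.8739*0.94*0.68 + 0.7187*0.06*0.32 + 0.963431*0.06*0.68
        = 0.009024 + 0.558597 + 0.013799 + 0.039308 = 0.620728
The terms with low oil pressure present sum to 0.597905, so
  P(low oil pressure | warning light) = 0.597905 / 0.620728 ≈ 0.963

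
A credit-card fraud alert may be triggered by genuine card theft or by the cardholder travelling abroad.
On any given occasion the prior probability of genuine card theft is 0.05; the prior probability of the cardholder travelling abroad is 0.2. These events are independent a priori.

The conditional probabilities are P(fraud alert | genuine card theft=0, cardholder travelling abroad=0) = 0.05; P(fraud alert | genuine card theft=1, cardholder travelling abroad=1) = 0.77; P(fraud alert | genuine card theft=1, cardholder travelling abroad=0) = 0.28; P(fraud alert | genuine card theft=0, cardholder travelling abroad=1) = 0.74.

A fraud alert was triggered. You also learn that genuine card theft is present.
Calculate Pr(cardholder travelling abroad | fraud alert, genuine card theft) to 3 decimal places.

Pr(cardholder travelling abroad | fraud alert, genuine card theft) ≈ 0.407

P(fraud alert | genuine card theft) = 0.28·0.8 + 0.77·0.2 = 0.224000 + 0.154000 = 0.378000
Restricting to configurations with cardholder travelling abroad present: 0.77·0.2 = 0.154000.
P(cardholder travelling abroad | fraud alert, genuine card theft) = 0.154000 / 0.378000 ≈ 0.407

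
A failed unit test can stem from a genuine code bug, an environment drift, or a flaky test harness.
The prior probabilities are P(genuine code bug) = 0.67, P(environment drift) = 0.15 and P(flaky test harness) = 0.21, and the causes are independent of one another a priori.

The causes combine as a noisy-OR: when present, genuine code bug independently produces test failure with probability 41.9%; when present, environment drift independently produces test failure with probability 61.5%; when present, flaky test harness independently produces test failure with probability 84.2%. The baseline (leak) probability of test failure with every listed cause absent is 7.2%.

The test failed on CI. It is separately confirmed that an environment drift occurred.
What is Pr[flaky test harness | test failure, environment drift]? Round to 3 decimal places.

Pr[flaky test harness | test failure, environment drift] ≈ 0.256

Under noisy-OR, P(test failure | causes) = 1 − (1−0.072)·∏(1−qᵢ) over the active causes.
P(test failure | environment drift) = 0.64272·0.33·0.79 + 0.94355·0.33·0.21 + 0.79242·0.67·0.79 + 0.967202·0.67·0.21 = 0.167557 + 0.065388 + 0.419428 + 0.136085 = 0.788458
Restricting to configurations with flaky test harness present: 0.065388 + 0.136085 = 0.201473.
Hence the posterior is 0.201473/0.788458 ≈ 0.256.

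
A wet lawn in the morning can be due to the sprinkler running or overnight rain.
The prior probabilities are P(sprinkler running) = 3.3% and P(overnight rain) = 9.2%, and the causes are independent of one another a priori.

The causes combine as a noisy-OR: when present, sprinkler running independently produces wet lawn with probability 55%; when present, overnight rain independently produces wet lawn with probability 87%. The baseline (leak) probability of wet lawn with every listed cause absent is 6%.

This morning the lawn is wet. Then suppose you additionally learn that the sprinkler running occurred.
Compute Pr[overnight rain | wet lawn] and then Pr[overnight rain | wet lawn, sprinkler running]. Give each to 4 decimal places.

Pr[overnight rain | wet lawn] ≈ 0.5364; Pr[overnight rain | wet lawn, sprinkler running] ≈ 0.1423

Under noisy-OR, P(wet lawn | causes) = 1 − (1−0.06)·∏(1−qᵢ) over the active causes.
P(wet lawn) = 0.06×0.967×0.908 + 0.8778×0.967×0.092 + 0.577×0.033×0.908 + 0.94501×0.033×0.092 = 0.052682 + 0.078093 + 0.017289 + 0.002869 = 0.150933
Of this, 0.080962 comes from 0.078093 + 0.002869 (the overnight rain=true cases).
So P(overnight rain | wet lawn) = 0.080962/0.150933 ≈ 0.5364.

Now condition on the additional information:
For the numerator, keep only overnight rain=true terms: 0.94501·0.092 = 0.086941
Normalizer over all consistent configurations: 0.577·0.908 + 0.94501·0.092 = 0.610857
P(overnight rain | wet lawn, sprinkler running) = 0.086941/0.610857 ≈ 0.1423
The drop from 0.5364 to 0.1423 is the explaining-away (discounting) effect.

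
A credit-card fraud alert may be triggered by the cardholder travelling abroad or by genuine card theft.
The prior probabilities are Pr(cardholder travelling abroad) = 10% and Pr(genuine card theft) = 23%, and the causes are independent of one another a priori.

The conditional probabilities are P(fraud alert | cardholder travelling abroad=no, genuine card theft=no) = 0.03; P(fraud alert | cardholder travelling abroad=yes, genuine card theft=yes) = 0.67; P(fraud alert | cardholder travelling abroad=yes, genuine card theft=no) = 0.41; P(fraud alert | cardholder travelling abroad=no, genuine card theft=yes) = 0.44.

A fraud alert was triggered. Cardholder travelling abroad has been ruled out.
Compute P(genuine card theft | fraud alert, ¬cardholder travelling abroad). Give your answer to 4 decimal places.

P(genuine card theft | fraud alert, ¬cardholder travelling abroad) ≈ 0.8142

By total probability over both values of genuine card theft:
  P(fraud alert | ¬cardholder travelling abroad) = 0.03×0.77 + 0.44×0.23
        = 0.023100 + 0.101200 = 0.124300
The terms with genuine card theft present sum to 0.101200, so
  P(genuine card theft | fraud alert, ¬cardholder travelling abroad) = 0.101200 / 0.124300 ≈ 0.8142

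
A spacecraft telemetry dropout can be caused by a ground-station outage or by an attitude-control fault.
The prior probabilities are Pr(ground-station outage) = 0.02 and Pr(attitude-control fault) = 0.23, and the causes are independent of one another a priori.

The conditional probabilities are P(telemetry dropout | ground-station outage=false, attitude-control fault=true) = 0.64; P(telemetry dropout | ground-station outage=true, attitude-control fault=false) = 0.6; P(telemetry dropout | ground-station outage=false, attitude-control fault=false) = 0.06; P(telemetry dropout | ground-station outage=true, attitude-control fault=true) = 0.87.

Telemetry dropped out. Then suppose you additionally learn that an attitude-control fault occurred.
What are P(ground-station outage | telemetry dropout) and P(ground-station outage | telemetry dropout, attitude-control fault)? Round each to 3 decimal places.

P(ground-station outage | telemetry dropout) ≈ 0.065; P(ground-station outage | telemetry dropout, attitude-control fault) ≈ 0.027

Enumerate the 4 (ground-station outage, attitude-control fault) configurations and weight by the priors:
  P(telemetry dropout) = 0.06·0.98·0.77 + 0.64·0.98·0.23 + 0.6·0.02·0.77 + 0.87·0.02·0.23
        = 0.045276 + 0.144256 + 0.009240 + 0.004002 = 0.202774
The terms with ground-station outage present sum to 0.013242, so
  P(ground-station outage | telemetry dropout) = 0.013242 / 0.202774 ≈ 0.065

Now condition on the additional information:
P(telemetry dropout | attitude-control fault) = 0.64×0.98 + 0.87×0.02 = 0.627200 + 0.017400 = 0.644600
Of this, 0.017400 comes from 0.87×0.02 (the ground-station outage=true cases).
So P(ground-station outage | telemetry dropout, attitude-control fault) = 0.017400/0.644600 ≈ 0.027.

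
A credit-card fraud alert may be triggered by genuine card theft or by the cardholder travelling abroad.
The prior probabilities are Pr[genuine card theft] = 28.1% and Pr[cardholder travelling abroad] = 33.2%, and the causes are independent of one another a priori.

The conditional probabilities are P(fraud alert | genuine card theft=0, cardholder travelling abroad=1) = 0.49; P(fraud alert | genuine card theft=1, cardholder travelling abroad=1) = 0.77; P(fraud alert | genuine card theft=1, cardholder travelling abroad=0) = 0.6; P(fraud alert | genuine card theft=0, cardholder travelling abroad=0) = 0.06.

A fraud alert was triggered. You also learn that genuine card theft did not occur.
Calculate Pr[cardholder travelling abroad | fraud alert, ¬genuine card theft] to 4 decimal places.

Pr[cardholder travelling abroad | fraud alert, ¬genuine card theft] ≈ 0.8023

Numerator (weight on configurations with cardholder travelling abroad): 0.49*0.332 = 0.162680
The normalizing constant is 0.06*0.668 + 0.49*0.332 = 0.202760
P(cardholder travelling abroad | fraud alert, ¬genuine card theft) = 0.162680/0.202760 ≈ 0.8023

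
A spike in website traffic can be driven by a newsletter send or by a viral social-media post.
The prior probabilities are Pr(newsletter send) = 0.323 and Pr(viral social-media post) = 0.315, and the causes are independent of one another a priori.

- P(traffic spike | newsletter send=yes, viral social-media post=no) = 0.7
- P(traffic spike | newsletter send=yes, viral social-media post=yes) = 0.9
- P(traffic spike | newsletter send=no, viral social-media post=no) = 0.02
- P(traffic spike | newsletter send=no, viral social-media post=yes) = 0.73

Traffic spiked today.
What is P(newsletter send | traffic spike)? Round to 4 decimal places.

P(newsletter send | traffic spike) ≈ 0.5990

Numerator (weight on configurations with newsletter send): 0.154879 + 0.091570 = 0.246449
The normalizing constant is 0.02·0.677·0.685 + 0.73·0.677·0.315 + 0.7·0.323·0.685 + 0.9·0.323·0.315 = 0.411400
P(newsletter send | traffic spike) = 0.246449/0.411400 ≈ 0.5990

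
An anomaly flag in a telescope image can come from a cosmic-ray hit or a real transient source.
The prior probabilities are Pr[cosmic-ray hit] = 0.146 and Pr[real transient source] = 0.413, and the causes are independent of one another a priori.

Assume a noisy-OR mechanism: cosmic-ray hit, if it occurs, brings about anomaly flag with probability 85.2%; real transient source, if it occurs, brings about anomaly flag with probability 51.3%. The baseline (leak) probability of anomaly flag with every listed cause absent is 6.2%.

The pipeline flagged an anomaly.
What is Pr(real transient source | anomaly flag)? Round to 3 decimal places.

Under noisy-OR, P(anomaly flag | causes) = 1 − (1−0.062)·∏(1−qᵢ) over the active causes.
Enumerate the 4 (cosmic-ray hit, real transient source) configurations and weight by the priors:
  P(anomaly flag) = 0.062×0.854×0.587 + 0.543194×0.854×0.413 + 0.861176×0.146×0.587 + 0.932393×0.146×0.413
        = 0.031080 + 0.191586 + 0.073805 + 0.056221 = 0.352692
Keeping only the real transient source-present terms gives 0.247807, so
  P(real transient source | anomaly flag) = 0.247807 / 0.352692 ≈ 0.703

Pr(real transient source | anomaly flag) ≈ 0.703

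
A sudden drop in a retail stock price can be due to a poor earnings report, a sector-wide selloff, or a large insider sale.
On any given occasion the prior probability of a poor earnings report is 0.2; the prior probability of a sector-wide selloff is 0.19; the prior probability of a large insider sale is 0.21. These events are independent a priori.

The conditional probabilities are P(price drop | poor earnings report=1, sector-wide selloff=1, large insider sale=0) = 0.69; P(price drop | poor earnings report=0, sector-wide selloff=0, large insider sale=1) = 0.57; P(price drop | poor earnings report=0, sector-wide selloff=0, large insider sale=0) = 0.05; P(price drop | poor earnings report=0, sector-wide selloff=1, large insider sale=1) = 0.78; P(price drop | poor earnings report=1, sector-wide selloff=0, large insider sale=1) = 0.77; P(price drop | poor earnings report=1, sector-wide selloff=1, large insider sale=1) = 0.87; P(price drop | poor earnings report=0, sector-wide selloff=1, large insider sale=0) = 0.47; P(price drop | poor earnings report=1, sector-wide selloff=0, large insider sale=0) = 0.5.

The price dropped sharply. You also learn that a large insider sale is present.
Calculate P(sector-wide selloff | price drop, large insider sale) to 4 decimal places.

P(price drop | large insider sale) = 0.57·0.8·0.81 + 0.78·0.8·0.19 + 0.77·0.2·0.81 + 0.87·0.2·0.19 = 0.369360 + 0.118560 + 0.124740 + 0.033060 = 0.645720
The sector-wide selloff-present share is 0.118560 + 0.033060 = 0.151620.
So P(sector-wide selloff | price drop, large insider sale) = 0.151620/0.645720 ≈ 0.2348.

P(sector-wide selloff | price drop, large insider sale) ≈ 0.2348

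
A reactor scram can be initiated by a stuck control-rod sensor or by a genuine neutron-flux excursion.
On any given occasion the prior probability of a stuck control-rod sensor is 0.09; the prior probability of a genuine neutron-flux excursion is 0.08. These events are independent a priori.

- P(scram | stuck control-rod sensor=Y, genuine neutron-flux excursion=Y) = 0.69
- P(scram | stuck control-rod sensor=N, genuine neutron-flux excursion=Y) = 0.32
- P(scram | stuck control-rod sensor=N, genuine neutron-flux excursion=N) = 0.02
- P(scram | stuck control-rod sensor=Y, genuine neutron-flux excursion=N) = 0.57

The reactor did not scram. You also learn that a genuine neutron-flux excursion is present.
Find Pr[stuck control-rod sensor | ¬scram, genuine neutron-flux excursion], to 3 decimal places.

Pr[stuck control-rod sensor | ¬scram, genuine neutron-flux excursion] ≈ 0.043

P(¬scram | genuine neutron-flux excursion) = 0.68*0.91 + 0.31*0.09 = 0.618800 + 0.027900 = 0.646700
The stuck control-rod sensor-present share is 0.31*0.09 = 0.027900.
Hence the posterior is 0.027900/0.646700 ≈ 0.043.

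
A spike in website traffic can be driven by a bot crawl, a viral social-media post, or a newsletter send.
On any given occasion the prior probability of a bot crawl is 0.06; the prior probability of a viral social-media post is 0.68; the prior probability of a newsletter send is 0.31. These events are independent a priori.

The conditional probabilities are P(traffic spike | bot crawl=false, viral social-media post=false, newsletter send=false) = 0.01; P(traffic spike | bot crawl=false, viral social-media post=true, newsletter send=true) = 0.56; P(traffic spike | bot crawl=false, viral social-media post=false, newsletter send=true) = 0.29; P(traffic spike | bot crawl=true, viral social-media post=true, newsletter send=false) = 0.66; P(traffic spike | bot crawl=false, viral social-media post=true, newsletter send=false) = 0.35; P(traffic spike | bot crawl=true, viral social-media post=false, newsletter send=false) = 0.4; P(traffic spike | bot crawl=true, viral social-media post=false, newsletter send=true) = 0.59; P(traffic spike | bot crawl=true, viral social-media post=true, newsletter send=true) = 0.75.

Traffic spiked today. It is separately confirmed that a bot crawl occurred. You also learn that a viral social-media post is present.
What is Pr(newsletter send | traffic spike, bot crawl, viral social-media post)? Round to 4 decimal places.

Pr(newsletter send | traffic spike, bot crawl, viral social-media post) ≈ 0.3380

P(traffic spike | bot crawl, viral social-media post) = 0.66·0.69 + 0.75·0.31 = 0.455400 + 0.232500 = 0.687900
Restricting to configurations with newsletter send present: 0.75·0.31 = 0.232500.
Hence the posterior is 0.232500/0.687900 ≈ 0.3380.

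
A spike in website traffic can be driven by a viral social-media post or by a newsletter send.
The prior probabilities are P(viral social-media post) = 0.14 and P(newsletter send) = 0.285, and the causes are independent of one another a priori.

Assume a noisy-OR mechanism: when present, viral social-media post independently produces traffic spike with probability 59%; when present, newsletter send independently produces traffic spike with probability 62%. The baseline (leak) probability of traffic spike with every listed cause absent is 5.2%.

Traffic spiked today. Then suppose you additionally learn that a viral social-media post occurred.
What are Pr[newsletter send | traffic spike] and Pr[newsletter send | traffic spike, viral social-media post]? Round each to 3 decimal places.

Pr[newsletter send | traffic spike] ≈ 0.672; Pr[newsletter send | traffic spike, viral social-media post] ≈ 0.357

Under noisy-OR, P(traffic spike | causes) = 1 − (1−0.052)·∏(1−qᵢ) over the active causes.
P(traffic spike) = 0.052·0.86·0.715 + 0.63976·0.86·0.285 + 0.61132·0.14·0.715 + 0.852302·0.14·0.285 = 0.031975 + 0.156805 + 0.061193 + 0.034007 = 0.283980
Restricting to configurations with newsletter send present: 0.156805 + 0.034007 = 0.190812.
So P(newsletter send | traffic spike) = 0.190812/0.283980 ≈ 0.672.

With the extra evidence:
P(traffic spike | viral social-media post) = 0.61132·0.715 + 0.852302·0.285 = 0.437094 + 0.242906 = 0.680000
The newsletter send-present share is 0.852302·0.285 = 0.242906.
Hence the posterior is 0.242906/0.680000 ≈ 0.357.
— viral social-media post explains away the evidence for newsletter send.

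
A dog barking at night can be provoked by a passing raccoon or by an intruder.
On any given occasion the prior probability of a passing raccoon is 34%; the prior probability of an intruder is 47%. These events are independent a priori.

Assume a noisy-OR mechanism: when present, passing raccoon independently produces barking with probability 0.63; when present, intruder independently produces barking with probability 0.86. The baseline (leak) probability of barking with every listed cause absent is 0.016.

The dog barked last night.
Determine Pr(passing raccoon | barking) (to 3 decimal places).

Pr(passing raccoon | barking) ≈ 0.494

Under noisy-OR, P(barking | causes) = 1 − (1−0.016)·∏(1−qᵢ) over the active causes.
For the numerator, keep only passing raccoon=true terms: 0.114593 + 0.151655 = 0.266248
Denominator P(barking): 0.016·0.66·0.53 + 0.86224·0.66·0.47 + 0.63592·0.34·0.53 + 0.949029·0.34·0.47 = 0.539312
Posterior = 0.266248 / 0.539312 ≈ 0.494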